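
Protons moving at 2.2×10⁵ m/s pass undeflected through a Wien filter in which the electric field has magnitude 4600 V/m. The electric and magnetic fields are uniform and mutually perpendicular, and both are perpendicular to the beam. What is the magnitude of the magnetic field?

B = 0.021 T

Balance of forces in the selector: qE = qvB ⇒ B = E/v.
B = 4600/2.2×10⁵ = 0.021 T.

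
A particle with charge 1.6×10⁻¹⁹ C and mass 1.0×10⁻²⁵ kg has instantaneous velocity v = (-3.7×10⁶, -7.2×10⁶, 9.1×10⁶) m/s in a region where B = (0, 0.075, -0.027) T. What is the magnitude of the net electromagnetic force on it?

|F| ≈ 9.12×10⁻¹⁴ N

v×B = (-4.88×10⁵, -9.99×10⁴, -2.78×10⁵) N/C.
F = q v×B = (1.6×10⁻¹⁹ C)·(-4.88×10⁵, -9.99×10⁴, -2.78×10⁵) = (-7.81×10⁻¹⁴, -1.60×10⁻¹⁴, -4.44×10⁻¹⁴) N.
|F| = 9.12×10⁻¹⁴ N.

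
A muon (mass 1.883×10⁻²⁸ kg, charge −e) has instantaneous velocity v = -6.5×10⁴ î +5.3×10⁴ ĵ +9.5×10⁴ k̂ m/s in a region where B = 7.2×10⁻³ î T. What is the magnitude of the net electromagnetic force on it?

|F| ≈ 1.25×10⁻¹⁶ N

v×B = (0, 684, -382) N/C.
F = q v×B = (−1.602×10⁻¹⁹ C)·(0, 684, -382) = (0, -1.10×10⁻¹⁶, 6.11×10⁻¹⁷) N.
|F| = 1.25×10⁻¹⁶ N.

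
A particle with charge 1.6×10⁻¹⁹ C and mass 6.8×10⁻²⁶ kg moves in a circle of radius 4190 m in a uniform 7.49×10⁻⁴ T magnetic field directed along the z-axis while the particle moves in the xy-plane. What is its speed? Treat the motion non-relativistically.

v ≈ 7.38×10⁶ m/s

From |q|vB = mv²/r, v = |q|Br/m.
v = (1.6×10⁻¹⁹)(7.49×10⁻⁴)(4190)/6.8×10⁻²⁶ ≈ 7.38×10⁶ m/s.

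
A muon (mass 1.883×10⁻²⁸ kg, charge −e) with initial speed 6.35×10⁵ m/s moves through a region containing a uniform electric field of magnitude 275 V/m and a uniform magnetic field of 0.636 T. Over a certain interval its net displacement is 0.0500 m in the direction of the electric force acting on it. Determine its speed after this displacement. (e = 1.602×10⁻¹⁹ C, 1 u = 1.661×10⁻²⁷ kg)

B does no work; ΔKE = |q|E d.
½mv_f² = ½mv₀² + |q|Ed = ½(1.883×10⁻²⁸)(6.35×10⁵)² + (1.602×10⁻¹⁹)(275)(0.0500) ≈ 3.796×10⁻¹⁷ J + 2.203×10⁻¹⁸ J ≈ 4.017×10⁻¹⁷ J.
v_f = √(2·4.017×10⁻¹⁷/1.883×10⁻²⁸) ≈ 6.53×10⁵ m/s.

v_f ≈ 6.53×10⁵ m/s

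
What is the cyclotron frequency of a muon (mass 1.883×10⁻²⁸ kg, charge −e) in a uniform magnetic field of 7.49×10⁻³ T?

f ≈ 1.01×10⁶ Hz

f = |q|B/(2πm).
f = (1.602×10⁻¹⁹)(7.49×10⁻³)/(2π·1.883×10⁻²⁸) ≈ 1.01×10⁶ Hz.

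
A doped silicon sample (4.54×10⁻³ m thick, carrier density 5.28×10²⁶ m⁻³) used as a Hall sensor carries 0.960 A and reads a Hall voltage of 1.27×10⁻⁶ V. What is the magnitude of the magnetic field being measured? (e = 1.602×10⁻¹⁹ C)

From V_H = IB/(n e t), B = V_H n e t / I.
B = (1.27×10⁻⁶)(5.28×10²⁶)(1.602×10⁻¹⁹)(4.54×10⁻³)/0.960 ≈ 0.508 T.

B ≈ 0.508 T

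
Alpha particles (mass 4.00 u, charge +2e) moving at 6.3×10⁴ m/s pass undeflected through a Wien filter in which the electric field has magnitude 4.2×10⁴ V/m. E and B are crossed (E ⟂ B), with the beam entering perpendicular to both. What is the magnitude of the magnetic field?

Balance of forces in the selector: qE = qvB ⇒ B = E/v.
B = 4.2×10⁴/6.3×10⁴ = 0.67 T.

B = 0.67 T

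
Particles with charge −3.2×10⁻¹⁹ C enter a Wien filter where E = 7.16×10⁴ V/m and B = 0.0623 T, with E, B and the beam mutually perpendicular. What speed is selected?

For undeflected motion the electric and magnetic forces balance: qE = qvB.
v = E/B = 7.16×10⁴/0.0623 = 1.15×10⁶ m/s.
The result is independent of the particle's charge and mass.

v = 1.15×10⁶ m/s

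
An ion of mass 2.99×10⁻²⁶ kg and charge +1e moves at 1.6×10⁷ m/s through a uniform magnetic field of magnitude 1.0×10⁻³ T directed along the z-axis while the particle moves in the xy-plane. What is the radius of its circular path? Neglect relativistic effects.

The magnetic force provides the centripetal force: |q|vB = mv²/r.
r = mv/(|q|B) = (2.99×10⁻²⁶)(1.6×10⁷)/((1.602×10⁻¹⁹)(1.0×10⁻³)) ≈ 3000 m.

r ≈ 3000 m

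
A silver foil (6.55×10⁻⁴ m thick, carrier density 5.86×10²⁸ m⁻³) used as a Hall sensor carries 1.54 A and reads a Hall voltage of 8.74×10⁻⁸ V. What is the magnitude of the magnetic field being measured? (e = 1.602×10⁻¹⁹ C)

B ≈ 0.349 T

From V_H = IB/(n e t), B = V_H n e t / I.
B = (8.74×10⁻⁸)(5.86×10²⁸)(1.602×10⁻¹⁹)(6.55×10⁻⁴)/1.54 ≈ 0.349 T.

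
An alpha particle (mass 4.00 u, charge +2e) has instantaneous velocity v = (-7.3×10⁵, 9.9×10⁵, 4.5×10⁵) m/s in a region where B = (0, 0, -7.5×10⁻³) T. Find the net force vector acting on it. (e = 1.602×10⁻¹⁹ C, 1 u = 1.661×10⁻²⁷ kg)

F ≈ (-2.38×10⁻¹⁵, -1.75×10⁻¹⁵, 0) N

v×B = (-7420, -5480, 0) N/C.
F = q v×B = (3.204×10⁻¹⁹ C)·(-7420, -5480, 0) = (-2.38×10⁻¹⁵, -1.75×10⁻¹⁵, 0) N.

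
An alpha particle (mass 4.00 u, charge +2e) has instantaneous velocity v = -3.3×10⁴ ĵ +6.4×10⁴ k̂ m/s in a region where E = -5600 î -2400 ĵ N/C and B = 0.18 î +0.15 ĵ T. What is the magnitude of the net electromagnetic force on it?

|F| ≈ 5.99×10⁻¹⁵ N

v×B = (-9600, 1.15×10⁴, 5940) N/C.
E + v×B = (-1.52×10⁴, 9120, 5940) N/C.
F = q(E + v×B) = (3.204×10⁻¹⁹ C)·(-1.52×10⁴, 9120, 5940) = (-4.87×10⁻¹⁵, 2.92×10⁻¹⁵, 1.90×10⁻¹⁵) N.
|F| = 5.99×10⁻¹⁵ N.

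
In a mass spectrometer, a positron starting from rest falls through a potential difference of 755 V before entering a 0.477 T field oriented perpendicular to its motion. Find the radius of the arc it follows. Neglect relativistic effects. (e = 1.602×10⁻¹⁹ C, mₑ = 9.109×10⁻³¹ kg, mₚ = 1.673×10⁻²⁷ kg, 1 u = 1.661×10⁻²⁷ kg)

Acceleration: |q|V = ½mv² ⇒ v = √(2|q|V/m) = √(2·1.602×10⁻¹⁹·755/9.109×10⁻³¹) ≈ 1.630×10⁷ m/s.
In the field: r = mv/(|q|B) = (9.109×10⁻³¹)(1.630×10⁷)/((1.602×10⁻¹⁹)(0.477)) ≈ 1.94×10⁻⁴ m.

r ≈ 1.94×10⁻⁴ m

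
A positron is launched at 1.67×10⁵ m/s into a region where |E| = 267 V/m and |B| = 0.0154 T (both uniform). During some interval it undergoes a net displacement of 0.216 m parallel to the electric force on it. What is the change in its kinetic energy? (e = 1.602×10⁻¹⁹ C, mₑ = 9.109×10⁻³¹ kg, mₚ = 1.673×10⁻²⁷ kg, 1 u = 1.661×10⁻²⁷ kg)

ΔKE ≈ 9.24×10⁻¹⁸ J

The magnetic force is always ⟂ v and does no work; only the electric force changes KE.
ΔKE = F_E · d = |q|E d = (1.602×10⁻¹⁹)(267)(0.216) ≈ 9.24×10⁻¹⁸ J.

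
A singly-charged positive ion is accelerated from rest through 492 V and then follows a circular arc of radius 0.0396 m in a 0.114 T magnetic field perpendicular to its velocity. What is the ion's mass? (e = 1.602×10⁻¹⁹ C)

Combine |q|V = ½mv² and r = mv/(|q|B): eliminate v to get m = qB²r²/(2V).
m = (1.602×10⁻¹⁹)(0.114)²(0.0396)²/(2·492) ≈ 3.32×10⁻²⁷ kg.

m ≈ 3.32×10⁻²⁷ kg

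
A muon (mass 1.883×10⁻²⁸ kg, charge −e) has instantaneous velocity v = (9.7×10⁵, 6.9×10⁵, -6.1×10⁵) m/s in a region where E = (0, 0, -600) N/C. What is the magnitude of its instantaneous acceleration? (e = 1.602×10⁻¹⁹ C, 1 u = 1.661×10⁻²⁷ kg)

|a| ≈ 5.10×10¹¹ m/s²

Only an electric field acts, so F = qE = (−1.602×10⁻¹⁹ C)·(0, 0, -600) = (0, 0, 9.61×10⁻¹⁷) N.
|a| = |F|/m = 9.612×10⁻¹⁷/1.883×10⁻²⁸ ≈ 5.10×10¹¹ m/s².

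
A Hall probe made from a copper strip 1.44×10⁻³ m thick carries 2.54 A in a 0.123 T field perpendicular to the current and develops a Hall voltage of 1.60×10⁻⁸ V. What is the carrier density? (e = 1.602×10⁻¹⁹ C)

From V_H = IB/(n e t), n = IB/(V_H e t).
n = (2.54)(0.123)/((1.60×10⁻⁸)(1.602×10⁻¹⁹)(1.44×10⁻³)) ≈ 8.46×10²⁸ m⁻³.

n ≈ 8.46×10²⁸ m⁻³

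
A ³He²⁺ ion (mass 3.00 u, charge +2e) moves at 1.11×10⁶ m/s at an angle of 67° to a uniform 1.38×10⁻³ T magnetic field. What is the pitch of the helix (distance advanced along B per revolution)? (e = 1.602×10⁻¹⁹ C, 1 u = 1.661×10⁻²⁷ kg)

p ≈ 30.7 m

v∥ = v cosθ = 1.11×10⁶·cos67° ≈ 4.337×10⁵ m/s.
T = 2πm/(|q|B) = 2π(4.983×10⁻²⁷)/((3.204×10⁻¹⁹)(1.38×10⁻³)) ≈ 7.081×10⁻⁵ s.
pitch = v∥ T = (4.337×10⁵)(7.081×10⁻⁵) ≈ 30.7 m.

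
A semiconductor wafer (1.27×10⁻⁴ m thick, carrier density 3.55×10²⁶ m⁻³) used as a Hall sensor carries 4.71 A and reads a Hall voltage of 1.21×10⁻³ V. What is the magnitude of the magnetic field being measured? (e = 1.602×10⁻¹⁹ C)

B ≈ 1.86 T

From V_H = IB/(n e t), B = V_H n e t / I.
B = (1.21×10⁻³)(3.55×10²⁶)(1.602×10⁻¹⁹)(1.27×10⁻⁴)/4.71 ≈ 1.86 T.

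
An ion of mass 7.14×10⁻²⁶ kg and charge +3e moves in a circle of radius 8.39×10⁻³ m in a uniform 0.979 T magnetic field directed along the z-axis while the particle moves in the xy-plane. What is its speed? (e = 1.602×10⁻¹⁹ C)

v ≈ 5.53×10⁴ m/s

From |q|vB = mv²/r, v = |q|Br/m.
v = (4.806×10⁻¹⁹)(0.979)(8.39×10⁻³)/7.14×10⁻²⁶ ≈ 5.53×10⁴ m/s.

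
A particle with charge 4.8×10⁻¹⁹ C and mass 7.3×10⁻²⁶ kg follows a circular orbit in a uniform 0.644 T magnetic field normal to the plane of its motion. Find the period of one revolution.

T ≈ 1.48×10⁻⁶ s

The cyclotron period depends only on m, q, B: T = 2πm/(|q|B).
T = 2π(7.3×10⁻²⁶)/((4.8×10⁻¹⁹)(0.644)) ≈ 1.48×10⁻⁶ s.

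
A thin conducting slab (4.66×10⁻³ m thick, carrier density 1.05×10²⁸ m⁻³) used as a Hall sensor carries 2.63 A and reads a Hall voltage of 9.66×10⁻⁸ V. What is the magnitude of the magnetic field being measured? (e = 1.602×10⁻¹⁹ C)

From V_H = IB/(n e t), B = V_H n e t / I.
B = (9.66×10⁻⁸)(1.05×10²⁸)(1.602×10⁻¹⁹)(4.66×10⁻³)/2.63 ≈ 0.288 T.

B ≈ 0.288 T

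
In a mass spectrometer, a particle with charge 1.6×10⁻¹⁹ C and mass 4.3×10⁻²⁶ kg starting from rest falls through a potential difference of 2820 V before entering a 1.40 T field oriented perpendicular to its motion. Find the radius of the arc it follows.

r ≈ 0.0278 m

Acceleration: |q|V = ½mv² ⇒ v = √(2|q|V/m) = √(2·1.6×10⁻¹⁹·2820/4.3×10⁻²⁶) ≈ 1.449×10⁵ m/s.
In the field: r = mv/(|q|B) = (4.3×10⁻²⁶)(1.449×10⁵)/((1.6×10⁻¹⁹)(1.40)) ≈ 0.0278 m.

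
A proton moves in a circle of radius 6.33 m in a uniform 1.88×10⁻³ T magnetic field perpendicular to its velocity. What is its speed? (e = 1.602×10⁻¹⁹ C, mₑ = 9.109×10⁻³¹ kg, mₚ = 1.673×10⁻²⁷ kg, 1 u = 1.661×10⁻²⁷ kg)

From |q|vB = mv²/r, v = |q|Br/m.
v = (1.602×10⁻¹⁹)(1.88×10⁻³)(6.33)/1.673×10⁻²⁷ ≈ 1.14×10⁶ m/s.

v ≈ 1.14×10⁶ m/s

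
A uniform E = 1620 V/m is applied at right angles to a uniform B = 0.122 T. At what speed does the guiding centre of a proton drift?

v_d ≈ 1.33×10⁴ m/s

The steady drift has the magnetic force balancing the electric force, so v_d = E/B.
v_d = 1620/0.122 = 1.33×10⁴ m/s.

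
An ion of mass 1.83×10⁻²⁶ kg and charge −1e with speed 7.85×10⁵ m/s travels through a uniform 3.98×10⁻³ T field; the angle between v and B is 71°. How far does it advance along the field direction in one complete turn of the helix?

v∥ = v cosθ = 7.85×10⁵·cos71° ≈ 2.556×10⁵ m/s.
T = 2πm/(|q|B) = 2π(1.83×10⁻²⁶)/((1.602×10⁻¹⁹)(3.98×10⁻³)) ≈ 1.803×10⁻⁴ s.
pitch = v∥ T = (2.556×10⁵)(1.803×10⁻⁴) ≈ 46.1 m.

p ≈ 46.1 m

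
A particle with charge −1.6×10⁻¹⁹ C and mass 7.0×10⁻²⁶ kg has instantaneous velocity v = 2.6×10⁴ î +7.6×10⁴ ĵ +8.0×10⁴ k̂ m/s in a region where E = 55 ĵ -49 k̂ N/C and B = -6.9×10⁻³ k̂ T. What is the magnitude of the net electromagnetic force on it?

v×B = (-524, 179, 0) N/C.
E + v×B = (-524, 234, -49.0) N/C.
F = q(E + v×B) = (−1.6×10⁻¹⁹ C)·(-524, 234, -49.0) = (8.39×10⁻¹⁷, -3.75×10⁻¹⁷, 7.84×10⁻¹⁸) N.
|F| = 9.22×10⁻¹⁷ N.

|F| ≈ 9.22×10⁻¹⁷ N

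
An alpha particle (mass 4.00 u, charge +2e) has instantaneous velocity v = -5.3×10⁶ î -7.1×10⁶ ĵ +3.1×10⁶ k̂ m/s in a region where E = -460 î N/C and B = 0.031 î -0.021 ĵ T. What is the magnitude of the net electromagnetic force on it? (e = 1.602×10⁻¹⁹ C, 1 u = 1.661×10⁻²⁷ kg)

|F| ≈ 1.12×10⁻¹³ N

v×B = (6.51×10⁴, 9.61×10⁴, 3.31×10⁵) N/C.
E + v×B = (6.46×10⁴, 9.61×10⁴, 3.31×10⁵) N/C.
F = q(E + v×B) = (3.204×10⁻¹⁹ C)·(6.46×10⁴, 9.61×10⁴, 3.31×10⁵) = (2.07×10⁻¹⁴, 3.08×10⁻¹⁴, 1.06×10⁻¹³) N.
|F| = 1.12×10⁻¹³ N.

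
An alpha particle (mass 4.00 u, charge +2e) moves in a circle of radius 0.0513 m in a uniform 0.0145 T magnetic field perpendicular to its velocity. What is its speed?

From |q|vB = mv²/r, v = |q|Br/m.
v = (3.204×10⁻¹⁹)(0.0145)(0.0513)/6.644×10⁻²⁷ ≈ 3.59×10⁴ m/s.

v ≈ 3.59×10⁴ m/s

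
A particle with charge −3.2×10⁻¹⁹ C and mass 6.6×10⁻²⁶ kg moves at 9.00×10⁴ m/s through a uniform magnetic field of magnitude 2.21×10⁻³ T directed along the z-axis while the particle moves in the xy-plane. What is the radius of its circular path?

r ≈ 8.40 m

The magnetic force provides the centripetal force: |q|vB = mv²/r.
r = mv/(|q|B) = (6.6×10⁻²⁶)(9.00×10⁴)/((3.2×10⁻¹⁹)(2.21×10⁻³)) ≈ 8.40 m.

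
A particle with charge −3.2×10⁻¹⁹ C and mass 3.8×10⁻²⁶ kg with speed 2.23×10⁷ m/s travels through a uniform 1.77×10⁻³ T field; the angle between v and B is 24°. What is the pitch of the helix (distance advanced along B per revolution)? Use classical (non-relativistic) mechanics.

p ≈ 8590 m

v∥ = v cosθ = 2.23×10⁷·cos24° ≈ 2.037×10⁷ m/s.
T = 2πm/(|q|B) = 2π(3.8×10⁻²⁶)/((3.2×10⁻¹⁹)(1.77×10⁻³)) ≈ 4.215×10⁻⁴ s.
pitch = v∥ T = (2.037×10⁷)(4.215×10⁻⁴) ≈ 8590 m.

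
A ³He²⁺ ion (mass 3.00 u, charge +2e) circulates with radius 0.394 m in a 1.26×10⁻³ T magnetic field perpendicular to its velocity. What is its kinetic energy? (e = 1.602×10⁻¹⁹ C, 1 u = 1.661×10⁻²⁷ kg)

KE ≈ 15.8 eV

v = |q|Br/m, then KE = ½mv² = (qBr)²/(2m).
v = (3.204×10⁻¹⁹)(1.26×10⁻³)(0.394)/4.983×10⁻²⁷ ≈ 3.192×10⁴ m/s.
KE = ½(4.983×10⁻²⁷)(3.192×10⁴)² ≈ 2.54×10⁻¹⁸ J = 15.8 eV.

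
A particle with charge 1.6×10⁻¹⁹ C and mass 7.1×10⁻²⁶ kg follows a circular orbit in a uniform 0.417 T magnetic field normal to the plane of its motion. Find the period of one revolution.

T ≈ 6.69×10⁻⁶ s

The cyclotron period depends only on m, q, B: T = 2πm/(|q|B).
T = 2π(7.1×10⁻²⁶)/((1.6×10⁻¹⁹)(0.417)) ≈ 6.69×10⁻⁶ s.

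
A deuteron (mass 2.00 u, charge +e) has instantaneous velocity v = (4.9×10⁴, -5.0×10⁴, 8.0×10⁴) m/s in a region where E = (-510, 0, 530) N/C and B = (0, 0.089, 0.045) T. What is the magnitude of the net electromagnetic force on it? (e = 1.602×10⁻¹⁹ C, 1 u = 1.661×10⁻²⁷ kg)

|F| ≈ 1.80×10⁻¹⁵ N

v×B = (-9370, -2200, 4360) N/C.
E + v×B = (-9880, -2200, 4890) N/C.
F = q(E + v×B) = (1.602×10⁻¹⁹ C)·(-9880, -2200, 4890) = (-1.58×10⁻¹⁵, -3.53×10⁻¹⁶, 7.84×10⁻¹⁶) N.
|F| = 1.80×10⁻¹⁵ N.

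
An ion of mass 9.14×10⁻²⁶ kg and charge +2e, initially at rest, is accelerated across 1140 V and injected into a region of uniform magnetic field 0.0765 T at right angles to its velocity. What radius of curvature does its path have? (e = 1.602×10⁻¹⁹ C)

r ≈ 0.333 m

Acceleration: |q|V = ½mv² ⇒ v = √(2|q|V/m) = √(2·3.204×10⁻¹⁹·1140/9.14×10⁻²⁶) ≈ 8.940×10⁴ m/s.
In the field: r = mv/(|q|B) = (9.14×10⁻²⁶)(8.940×10⁴)/((3.204×10⁻¹⁹)(0.0765)) ≈ 0.333 m.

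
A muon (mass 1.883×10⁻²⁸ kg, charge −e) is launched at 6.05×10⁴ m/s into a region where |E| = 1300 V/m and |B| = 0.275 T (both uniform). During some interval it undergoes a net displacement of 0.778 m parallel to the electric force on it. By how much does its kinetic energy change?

The magnetic force is always ⟂ v and does no work; only the electric force changes KE.
ΔKE = F_E · d = |q|E d = (1.602×10⁻¹⁹)(1300)(0.778) ≈ 1.62×10⁻¹⁶ J.

ΔKE ≈ 1.62×10⁻¹⁶ J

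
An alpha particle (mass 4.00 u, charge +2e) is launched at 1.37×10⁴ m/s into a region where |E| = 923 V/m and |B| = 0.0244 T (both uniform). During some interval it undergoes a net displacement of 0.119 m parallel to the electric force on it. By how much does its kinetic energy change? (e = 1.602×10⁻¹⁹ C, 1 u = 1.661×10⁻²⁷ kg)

ΔKE ≈ 3.52×10⁻¹⁷ J

The magnetic force is always ⟂ v and does no work; only the electric force changes KE.
ΔKE = F_E · d = |q|E d = (3.204×10⁻¹⁹)(923)(0.119) ≈ 3.52×10⁻¹⁷ J.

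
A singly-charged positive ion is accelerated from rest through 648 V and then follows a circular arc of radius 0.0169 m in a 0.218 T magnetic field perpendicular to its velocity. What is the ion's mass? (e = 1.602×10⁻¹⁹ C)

m ≈ 1.68×10⁻²⁷ kg

Combine |q|V = ½mv² and r = mv/(|q|B): eliminate v to get m = qB²r²/(2V).
m = (1.602×10⁻¹⁹)(0.218)²(0.0169)²/(2·648) ≈ 1.68×10⁻²⁷ kg.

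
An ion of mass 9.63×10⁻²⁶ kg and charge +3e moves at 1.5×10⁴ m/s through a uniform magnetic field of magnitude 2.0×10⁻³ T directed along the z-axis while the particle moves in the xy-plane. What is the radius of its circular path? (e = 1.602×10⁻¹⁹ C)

The magnetic force provides the centripetal force: |q|vB = mv²/r.
r = mv/(|q|B) = (9.63×10⁻²⁶)(1.5×10⁴)/((4.806×10⁻¹⁹)(2.0×10⁻³)) ≈ 1.5 m.

r ≈ 1.5 m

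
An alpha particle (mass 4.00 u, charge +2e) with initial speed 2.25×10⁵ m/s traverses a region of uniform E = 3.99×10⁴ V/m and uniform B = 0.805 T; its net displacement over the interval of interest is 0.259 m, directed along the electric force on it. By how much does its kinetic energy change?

The magnetic force is always ⟂ v and does no work; only the electric force changes KE.
ΔKE = F_E · d = |q|E d = (3.204×10⁻¹⁹)(3.99×10⁴)(0.259) ≈ 3.31×10⁻¹⁵ J.

ΔKE ≈ 3.31×10⁻¹⁵ J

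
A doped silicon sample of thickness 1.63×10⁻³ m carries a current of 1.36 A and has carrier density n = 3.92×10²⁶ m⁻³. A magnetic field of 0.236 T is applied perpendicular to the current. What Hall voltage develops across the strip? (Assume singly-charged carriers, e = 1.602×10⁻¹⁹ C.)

V_H ≈ 3.14×10⁻⁶ V

V_H = IB/(n e t).
V_H = (1.36)(0.236)/((3.92×10²⁶)(1.602×10⁻¹⁹)(1.63×10⁻³)) ≈ 3.14×10⁻⁶ V.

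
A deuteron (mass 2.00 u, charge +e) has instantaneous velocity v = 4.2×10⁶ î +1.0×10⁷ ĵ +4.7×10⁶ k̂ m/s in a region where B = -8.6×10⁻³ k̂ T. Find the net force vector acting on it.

v×B = (-8.60×10⁴, 3.61×10⁴, 0) N/C.
F = q v×B = (1.602×10⁻¹⁹ C)·(-8.60×10⁴, 3.61×10⁴, 0) = (-1.38×10⁻¹⁴, 5.79×10⁻¹⁵, 0) N.

F ≈ (-1.38×10⁻¹⁴, 5.79×10⁻¹⁵, 0) N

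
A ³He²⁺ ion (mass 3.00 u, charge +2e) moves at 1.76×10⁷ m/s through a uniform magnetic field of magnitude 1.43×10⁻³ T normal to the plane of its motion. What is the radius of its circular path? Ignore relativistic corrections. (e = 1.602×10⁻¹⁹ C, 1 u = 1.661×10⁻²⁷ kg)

r ≈ 191 m

The magnetic force provides the centripetal force: |q|vB = mv²/r.
r = mv/(|q|B) = (4.983×10⁻²⁷)(1.76×10⁷)/((3.204×10⁻¹⁹)(1.43×10⁻³)) ≈ 191 m.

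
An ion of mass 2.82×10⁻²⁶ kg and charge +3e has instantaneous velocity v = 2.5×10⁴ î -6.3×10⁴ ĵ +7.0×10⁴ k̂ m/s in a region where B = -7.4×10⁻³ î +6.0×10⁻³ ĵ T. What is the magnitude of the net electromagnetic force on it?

|F| ≈ 3.55×10⁻¹⁶ N

v×B = (-420, -518, -316) N/C.
F = q v×B = (4.806×10⁻¹⁹ C)·(-420, -518, -316) = (-2.02×10⁻¹⁶, -2.49×10⁻¹⁶, -1.52×10⁻¹⁶) N.
|F| = 3.55×10⁻¹⁶ N.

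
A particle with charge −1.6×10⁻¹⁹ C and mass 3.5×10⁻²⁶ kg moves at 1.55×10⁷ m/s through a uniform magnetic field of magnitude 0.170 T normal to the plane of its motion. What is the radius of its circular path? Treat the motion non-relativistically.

r ≈ 19.9 m

The magnetic force provides the centripetal force: |q|vB = mv²/r.
r = mv/(|q|B) = (3.5×10⁻²⁶)(1.55×10⁷)/((1.6×10⁻¹⁹)(0.170)) ≈ 19.9 m.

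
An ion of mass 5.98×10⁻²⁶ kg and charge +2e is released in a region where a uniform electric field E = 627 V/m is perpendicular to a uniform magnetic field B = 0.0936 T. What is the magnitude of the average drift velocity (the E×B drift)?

In crossed fields the guiding centre drifts at v_d = |E×B|/B² = E/B, independent of charge and mass.
v_d = 627/0.0936 = 6700 m/s.

v_d ≈ 6700 m/s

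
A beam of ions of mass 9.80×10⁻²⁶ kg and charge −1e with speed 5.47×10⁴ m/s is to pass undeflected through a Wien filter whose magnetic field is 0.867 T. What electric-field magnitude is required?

E = 4.74×10⁴ V/m

For straight-line motion qE = qvB, so E = vB.
E = 5.47×10⁴ × 0.867 = 4.74×10⁴ V/m.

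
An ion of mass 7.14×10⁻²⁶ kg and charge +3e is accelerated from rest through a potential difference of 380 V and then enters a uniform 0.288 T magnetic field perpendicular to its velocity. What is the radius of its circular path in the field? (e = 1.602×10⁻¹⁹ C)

r ≈ 0.0369 m

Acceleration: |q|V = ½mv² ⇒ v = √(2|q|V/m) = √(2·4.806×10⁻¹⁹·380/7.14×10⁻²⁶) ≈ 7.152×10⁴ m/s.
In the field: r = mv/(|q|B) = (7.14×10⁻²⁶)(7.152×10⁴)/((4.806×10⁻¹⁹)(0.288)) ≈ 0.0369 m.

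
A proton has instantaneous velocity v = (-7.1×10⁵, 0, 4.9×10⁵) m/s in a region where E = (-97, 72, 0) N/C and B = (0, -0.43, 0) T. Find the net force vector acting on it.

F ≈ (3.37×10⁻¹⁴, 1.15×10⁻¹⁷, 4.89×10⁻¹⁴) N

v×B = (2.11×10⁵, 0, 3.05×10⁵) N/C.
E + v×B = (2.11×10⁵, 72.0, 3.05×10⁵) N/C.
F = q(E + v×B) = (1.602×10⁻¹⁹ C)·(2.11×10⁵, 72.0, 3.05×10⁵) = (3.37×10⁻¹⁴, 1.15×10⁻¹⁷, 4.89×10⁻¹⁴) N.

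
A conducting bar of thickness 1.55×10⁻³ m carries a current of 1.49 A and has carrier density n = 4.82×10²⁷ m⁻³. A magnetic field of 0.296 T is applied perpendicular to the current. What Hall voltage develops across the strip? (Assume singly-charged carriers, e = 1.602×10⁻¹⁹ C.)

V_H ≈ 3.68×10⁻⁷ V

V_H = IB/(n e t).
V_H = (1.49)(0.296)/((4.82×10²⁷)(1.602×10⁻¹⁹)(1.55×10⁻³)) ≈ 3.68×10⁻⁷ V.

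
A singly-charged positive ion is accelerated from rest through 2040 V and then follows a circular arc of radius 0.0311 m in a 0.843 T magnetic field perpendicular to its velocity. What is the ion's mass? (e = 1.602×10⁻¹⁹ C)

Combine |q|V = ½mv² and r = mv/(|q|B): eliminate v to get m = qB²r²/(2V).
m = (1.602×10⁻¹⁹)(0.843)²(0.0311)²/(2·2040) ≈ 2.70×10⁻²⁶ kg.

m ≈ 2.70×10⁻²⁶ kg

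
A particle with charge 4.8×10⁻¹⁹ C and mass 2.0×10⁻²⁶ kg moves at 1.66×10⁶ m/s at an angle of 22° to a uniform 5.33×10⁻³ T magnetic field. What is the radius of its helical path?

v⊥ = v sinθ = 1.66×10⁶·sin22° ≈ 6.218×10⁵ m/s.
r = m v⊥/(|q|B) = (2.0×10⁻²⁶)(6.218×10⁵)/((4.8×10⁻¹⁹)(5.33×10⁻³)) ≈ 4.86 m.

r ≈ 4.86 m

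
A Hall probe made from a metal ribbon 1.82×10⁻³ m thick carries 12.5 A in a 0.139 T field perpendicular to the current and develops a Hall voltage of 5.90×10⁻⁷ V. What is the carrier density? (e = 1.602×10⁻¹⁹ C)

n ≈ 1.01×10²⁸ m⁻³

From V_H = IB/(n e t), n = IB/(V_H e t).
n = (12.5)(0.139)/((5.90×10⁻⁷)(1.602×10⁻¹⁹)(1.82×10⁻³)) ≈ 1.01×10²⁸ m⁻³.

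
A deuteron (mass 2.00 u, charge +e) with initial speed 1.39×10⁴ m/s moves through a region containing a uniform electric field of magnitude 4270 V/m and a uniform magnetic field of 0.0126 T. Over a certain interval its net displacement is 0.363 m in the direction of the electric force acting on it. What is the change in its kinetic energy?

The magnetic force is always ⟂ v and does no work; only the electric force changes KE.
ΔKE = F_E · d = |q|E d = (1.602×10⁻¹⁹)(4270)(0.363) ≈ 2.48×10⁻¹⁶ J.

ΔKE ≈ 2.48×10⁻¹⁶ J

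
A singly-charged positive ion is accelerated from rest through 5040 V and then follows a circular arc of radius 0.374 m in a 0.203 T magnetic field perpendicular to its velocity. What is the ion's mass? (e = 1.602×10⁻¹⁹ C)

m ≈ 9.16×10⁻²⁶ kg

Combine |q|V = ½mv² and r = mv/(|q|B): eliminate v to get m = qB²r²/(2V).
m = (1.602×10⁻¹⁹)(0.203)²(0.374)²/(2·5040) ≈ 9.16×10⁻²⁶ kg.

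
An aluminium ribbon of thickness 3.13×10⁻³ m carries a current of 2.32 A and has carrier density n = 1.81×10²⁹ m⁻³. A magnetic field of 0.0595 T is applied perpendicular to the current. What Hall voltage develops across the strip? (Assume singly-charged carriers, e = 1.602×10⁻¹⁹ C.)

V_H = IB/(n e t).
V_H = (2.32)(0.0595)/((1.81×10²⁹)(1.602×10⁻¹⁹)(3.13×10⁻³)) ≈ 1.52×10⁻⁹ V.

V_H ≈ 1.52×10⁻⁹ V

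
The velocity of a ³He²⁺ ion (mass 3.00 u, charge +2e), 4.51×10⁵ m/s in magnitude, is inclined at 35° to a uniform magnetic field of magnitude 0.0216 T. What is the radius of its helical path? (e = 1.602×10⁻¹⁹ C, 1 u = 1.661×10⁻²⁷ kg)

r ≈ 0.186 m

v⊥ = v sinθ = 4.51×10⁵·sin35° ≈ 2.587×10⁵ m/s.
r = m v⊥/(|q|B) = (4.983×10⁻²⁷)(2.587×10⁵)/((3.204×10⁻¹⁹)(0.0216)) ≈ 0.186 m.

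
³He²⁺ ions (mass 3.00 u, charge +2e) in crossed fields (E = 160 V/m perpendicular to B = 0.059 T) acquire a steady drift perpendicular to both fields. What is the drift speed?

The steady drift has the magnetic force balancing the electric force, so v_d = E/B.
v_d = 160/0.059 = 2700 m/s.

v_d ≈ 2700 m/s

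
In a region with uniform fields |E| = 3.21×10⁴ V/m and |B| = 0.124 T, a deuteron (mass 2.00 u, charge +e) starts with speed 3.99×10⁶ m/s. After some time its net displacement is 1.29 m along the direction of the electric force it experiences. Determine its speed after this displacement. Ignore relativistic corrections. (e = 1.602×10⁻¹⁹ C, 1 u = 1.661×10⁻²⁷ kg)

B does no work; ΔKE = |q|E d.
½mv_f² = ½mv₀² + |q|Ed = ½(3.322×10⁻²⁷)(3.99×10⁶)² + (1.602×10⁻¹⁹)(3.21×10⁴)(1.29) ≈ 2.644×10⁻¹⁴ J + 6.634×10⁻¹⁵ J ≈ 3.308×10⁻¹⁴ J.
v_f = √(2·3.308×10⁻¹⁴/3.322×10⁻²⁷) ≈ 4.46×10⁶ m/s.

v_f ≈ 4.46×10⁶ m/s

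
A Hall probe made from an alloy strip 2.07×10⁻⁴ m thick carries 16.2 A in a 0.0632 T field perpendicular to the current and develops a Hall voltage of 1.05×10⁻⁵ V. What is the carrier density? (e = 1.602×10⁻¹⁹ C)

From V_H = IB/(n e t), n = IB/(V_H e t).
n = (16.2)(0.0632)/((1.05×10⁻⁵)(1.602×10⁻¹⁹)(2.07×10⁻⁴)) ≈ 2.94×10²⁷ m⁻³.

n ≈ 2.94×10²⁷ m⁻³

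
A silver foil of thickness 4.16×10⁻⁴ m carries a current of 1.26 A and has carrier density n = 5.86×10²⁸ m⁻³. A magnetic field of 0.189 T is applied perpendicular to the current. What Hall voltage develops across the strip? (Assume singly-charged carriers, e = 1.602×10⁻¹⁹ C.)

V_H ≈ 6.10×10⁻⁸ V

V_H = IB/(n e t).
V_H = (1.26)(0.189)/((5.86×10²⁸)(1.602×10⁻¹⁹)(4.16×10⁻⁴)) ≈ 6.10×10⁻⁸ V.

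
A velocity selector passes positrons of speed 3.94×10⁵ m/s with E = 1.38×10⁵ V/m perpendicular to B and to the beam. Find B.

Balance of forces in the selector: qE = qvB ⇒ B = E/v.
B = 1.38×10⁵/3.94×10⁵ = 0.350 T.

B = 0.350 T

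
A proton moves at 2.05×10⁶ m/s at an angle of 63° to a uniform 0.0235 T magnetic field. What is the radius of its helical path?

r ≈ 0.812 m

v⊥ = v sinθ = 2.05×10⁶·sin63° ≈ 1.827×10⁶ m/s.
r = m v⊥/(|q|B) = (1.673×10⁻²⁷)(1.827×10⁶)/((1.602×10⁻¹⁹)(0.0235)) ≈ 0.812 m.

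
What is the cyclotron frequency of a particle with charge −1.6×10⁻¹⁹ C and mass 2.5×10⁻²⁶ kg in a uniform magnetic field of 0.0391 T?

f = |q|B/(2πm).
f = (1.6×10⁻¹⁹)(0.0391)/(2π·2.5×10⁻²⁶) ≈ 3.98×10⁴ Hz.

f ≈ 3.98×10⁴ Hz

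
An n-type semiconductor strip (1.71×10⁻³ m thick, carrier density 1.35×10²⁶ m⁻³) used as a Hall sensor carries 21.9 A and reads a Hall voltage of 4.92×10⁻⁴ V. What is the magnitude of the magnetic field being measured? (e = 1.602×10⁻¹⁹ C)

From V_H = IB/(n e t), B = V_H n e t / I.
B = (4.92×10⁻⁴)(1.35×10²⁶)(1.602×10⁻¹⁹)(1.71×10⁻³)/21.9 ≈ 0.831 T.

B ≈ 0.831 T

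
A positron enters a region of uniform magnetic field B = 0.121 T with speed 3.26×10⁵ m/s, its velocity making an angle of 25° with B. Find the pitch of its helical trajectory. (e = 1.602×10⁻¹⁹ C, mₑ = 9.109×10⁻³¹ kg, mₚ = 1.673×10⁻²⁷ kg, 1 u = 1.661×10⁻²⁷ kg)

v∥ = v cosθ = 3.26×10⁵·cos25° ≈ 2.955×10⁵ m/s.
T = 2πm/(|q|B) = 2π(9.109×10⁻³¹)/((1.602×10⁻¹⁹)(0.121)) ≈ 2.953×10⁻¹⁰ s.
pitch = v∥ T = (2.955×10⁵)(2.953×10⁻¹⁰) ≈ 8.72×10⁻⁵ m.

p ≈ 8.72×10⁻⁵ m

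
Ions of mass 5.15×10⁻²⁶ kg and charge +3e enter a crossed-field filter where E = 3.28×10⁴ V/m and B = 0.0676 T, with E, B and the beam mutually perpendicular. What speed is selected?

v = 4.85×10⁵ m/s

For undeflected motion the electric and magnetic forces balance: qE = qvB.
v = E/B = 3.28×10⁴/0.0676 = 4.85×10⁵ m/s.
The result is independent of the particle's charge and mass.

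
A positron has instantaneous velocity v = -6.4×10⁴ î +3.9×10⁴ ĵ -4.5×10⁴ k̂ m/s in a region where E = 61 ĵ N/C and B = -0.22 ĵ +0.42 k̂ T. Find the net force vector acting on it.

F ≈ (1.04×10⁻¹⁵, 4.32×10⁻¹⁵, 2.26×10⁻¹⁵) N

v×B = (6480, 2.69×10⁴, 1.41×10⁴) N/C.
E + v×B = (6480, 2.69×10⁴, 1.41×10⁴) N/C.
F = q(E + v×B) = (1.602×10⁻¹⁹ C)·(6480, 2.69×10⁴, 1.41×10⁴) = (1.04×10⁻¹⁵, 4.32×10⁻¹⁵, 2.26×10⁻¹⁵) N.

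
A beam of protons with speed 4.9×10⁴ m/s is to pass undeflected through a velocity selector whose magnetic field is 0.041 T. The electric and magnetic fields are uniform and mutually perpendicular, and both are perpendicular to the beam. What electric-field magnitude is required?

E = 2000 V/m

For straight-line motion qE = qvB, so E = vB.
E = 4.9×10⁴ × 0.041 = 2000 V/m.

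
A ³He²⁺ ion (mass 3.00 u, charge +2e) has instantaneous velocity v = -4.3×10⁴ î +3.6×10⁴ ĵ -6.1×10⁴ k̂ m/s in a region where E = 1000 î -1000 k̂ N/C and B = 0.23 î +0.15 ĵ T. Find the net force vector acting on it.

v×B = (9150, -1.40×10⁴, -1.47×10⁴) N/C.
E + v×B = (1.02×10⁴, -1.40×10⁴, -1.57×10⁴) N/C.
F = q(E + v×B) = (3.204×10⁻¹⁹ C)·(1.02×10⁴, -1.40×10⁴, -1.57×10⁴) = (3.25×10⁻¹⁵, -4.50×10⁻¹⁵, -5.04×10⁻¹⁵) N.

F ≈ (3.25×10⁻¹⁵, -4.50×10⁻¹⁵, -5.04×10⁻¹⁵) N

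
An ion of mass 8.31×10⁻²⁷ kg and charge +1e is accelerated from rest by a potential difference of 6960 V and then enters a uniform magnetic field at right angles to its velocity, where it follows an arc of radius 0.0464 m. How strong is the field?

v = √(2|q|V/m) = √(2·1.602×10⁻¹⁹·6960/8.31×10⁻²⁷) ≈ 5.180×10⁵ m/s.
B = mv/(|q|r) = (8.31×10⁻²⁷)(5.180×10⁵)/((1.602×10⁻¹⁹)(0.0464)) ≈ 0.579 T.

B ≈ 0.579 T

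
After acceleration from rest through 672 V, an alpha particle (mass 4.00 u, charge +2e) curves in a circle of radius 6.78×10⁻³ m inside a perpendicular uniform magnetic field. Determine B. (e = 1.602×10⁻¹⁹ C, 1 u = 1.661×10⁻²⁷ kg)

v = √(2|q|V/m) = √(2·3.204×10⁻¹⁹·672/6.644×10⁻²⁷) ≈ 2.546×10⁵ m/s.
B = mv/(|q|r) = (6.644×10⁻²⁷)(2.546×10⁵)/((3.204×10⁻¹⁹)(6.78×10⁻³)) ≈ 0.779 T.

B ≈ 0.779 T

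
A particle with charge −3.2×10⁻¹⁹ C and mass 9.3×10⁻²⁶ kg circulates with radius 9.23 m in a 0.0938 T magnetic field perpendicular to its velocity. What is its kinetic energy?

v = |q|Br/m, then KE = ½mv² = (qBr)²/(2m).
v = (3.2×10⁻¹⁹)(0.0938)(9.23)/9.3×10⁻²⁶ ≈ 2.979×10⁶ m/s.
KE = ½(9.3×10⁻²⁶)(2.979×10⁶)² ≈ 4.13×10⁻¹³ J.

KE ≈ 4.13×10⁻¹³ J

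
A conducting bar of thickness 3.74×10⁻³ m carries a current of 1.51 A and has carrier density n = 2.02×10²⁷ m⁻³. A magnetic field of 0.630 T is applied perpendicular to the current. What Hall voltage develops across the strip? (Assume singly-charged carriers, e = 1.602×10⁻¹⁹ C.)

V_H = IB/(n e t).
V_H = (1.51)(0.630)/((2.02×10²⁷)(1.602×10⁻¹⁹)(3.74×10⁻³)) ≈ 7.86×10⁻⁷ V.

V_H ≈ 7.86×10⁻⁷ V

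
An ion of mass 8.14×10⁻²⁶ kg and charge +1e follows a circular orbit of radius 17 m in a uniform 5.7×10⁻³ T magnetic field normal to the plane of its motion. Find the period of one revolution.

T ≈ 5.6×10⁻⁴ s

The cyclotron period depends only on m, q, B: T = 2πm/(|q|B).
T = 2π(8.14×10⁻²⁶)/((1.602×10⁻¹⁹)(5.7×10⁻³)) ≈ 5.6×10⁻⁴ s.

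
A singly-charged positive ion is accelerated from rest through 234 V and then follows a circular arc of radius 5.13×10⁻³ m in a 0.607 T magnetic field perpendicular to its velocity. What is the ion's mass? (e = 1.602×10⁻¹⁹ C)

Combine |q|V = ½mv² and r = mv/(|q|B): eliminate v to get m = qB²r²/(2V).
m = (1.602×10⁻¹⁹)(0.607)²(5.13×10⁻³)²/(2·234) ≈ 3.32×10⁻²⁷ kg.

m ≈ 3.32×10⁻²⁷ kg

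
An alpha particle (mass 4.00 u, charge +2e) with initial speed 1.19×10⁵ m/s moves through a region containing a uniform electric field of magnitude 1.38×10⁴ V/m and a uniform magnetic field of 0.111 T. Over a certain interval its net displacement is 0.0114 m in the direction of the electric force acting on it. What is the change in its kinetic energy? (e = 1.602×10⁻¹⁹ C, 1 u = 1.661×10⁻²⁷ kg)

The magnetic force is always ⟂ v and does no work; only the electric force changes KE.
ΔKE = F_E · d = |q|E d = (3.204×10⁻¹⁹)(1.38×10⁴)(0.0114) ≈ 5.04×10⁻¹⁷ J.

ΔKE ≈ 5.04×10⁻¹⁷ J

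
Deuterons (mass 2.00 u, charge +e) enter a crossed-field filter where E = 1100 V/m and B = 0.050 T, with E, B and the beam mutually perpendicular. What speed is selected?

v = 2.2×10⁴ m/s

For undeflected motion the electric and magnetic forces balance: qE = qvB.
v = E/B = 1100/0.050 = 2.2×10⁴ m/s.
The result is independent of the particle's charge and mass.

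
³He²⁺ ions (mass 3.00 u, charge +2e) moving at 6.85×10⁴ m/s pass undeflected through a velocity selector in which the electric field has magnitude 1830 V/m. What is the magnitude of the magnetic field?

B = 0.0267 T

Balance of forces in the selector: qE = qvB ⇒ B = E/v.
B = 1830/6.85×10⁴ = 0.0267 T.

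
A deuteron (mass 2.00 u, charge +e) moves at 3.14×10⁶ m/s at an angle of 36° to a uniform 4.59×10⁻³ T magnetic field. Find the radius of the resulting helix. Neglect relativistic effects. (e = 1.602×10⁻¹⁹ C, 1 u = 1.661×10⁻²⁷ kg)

v⊥ = v sinθ = 3.14×10⁶·sin36° ≈ 1.846×10⁶ m/s.
r = m v⊥/(|q|B) = (3.322×10⁻²⁷)(1.846×10⁶)/((1.602×10⁻¹⁹)(4.59×10⁻³)) ≈ 8.34 m.

r ≈ 8.34 m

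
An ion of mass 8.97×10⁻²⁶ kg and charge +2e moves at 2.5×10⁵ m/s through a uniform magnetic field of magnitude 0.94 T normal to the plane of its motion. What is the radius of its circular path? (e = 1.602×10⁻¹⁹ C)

r ≈ 0.074 m

The magnetic force provides the centripetal force: |q|vB = mv²/r.
r = mv/(|q|B) = (8.97×10⁻²⁶)(2.5×10⁵)/((3.204×10⁻¹⁹)(0.94)) ≈ 0.074 m.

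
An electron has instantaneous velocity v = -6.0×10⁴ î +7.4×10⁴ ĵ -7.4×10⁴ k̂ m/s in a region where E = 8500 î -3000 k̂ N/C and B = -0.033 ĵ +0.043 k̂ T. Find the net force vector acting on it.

F ≈ (-1.48×10⁻¹⁵, -4.13×10⁻¹⁶, 1.63×10⁻¹⁶) N

v×B = (740, 2580, 1980) N/C.
E + v×B = (9240, 2580, -1020) N/C.
F = q(E + v×B) = (−1.602×10⁻¹⁹ C)·(9240, 2580, -1020) = (-1.48×10⁻¹⁵, -4.13×10⁻¹⁶, 1.63×10⁻¹⁶) N.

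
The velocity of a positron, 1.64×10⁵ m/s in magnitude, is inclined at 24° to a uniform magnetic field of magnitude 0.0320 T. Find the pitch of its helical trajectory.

v∥ = v cosθ = 1.64×10⁵·cos24° ≈ 1.498×10⁵ m/s.
T = 2πm/(|q|B) = 2π(9.109×10⁻³¹)/((1.602×10⁻¹⁹)(0.0320)) ≈ 1.116×10⁻⁹ s.
pitch = v∥ T = (1.498×10⁵)(1.116×10⁻⁹) ≈ 1.67×10⁻⁴ m.

p ≈ 1.67×10⁻⁴ m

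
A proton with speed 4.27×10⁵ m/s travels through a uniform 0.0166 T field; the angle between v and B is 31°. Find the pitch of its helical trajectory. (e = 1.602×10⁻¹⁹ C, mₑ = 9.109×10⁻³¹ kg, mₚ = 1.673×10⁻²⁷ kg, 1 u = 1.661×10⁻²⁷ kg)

v∥ = v cosθ = 4.27×10⁵·cos31° ≈ 3.660×10⁵ m/s.
T = 2πm/(|q|B) = 2π(1.673×10⁻²⁷)/((1.602×10⁻¹⁹)(0.0166)) ≈ 3.953×10⁻⁶ s.
pitch = v∥ T = (3.660×10⁵)(3.953×10⁻⁶) ≈ 1.45 m.

p ≈ 1.45 m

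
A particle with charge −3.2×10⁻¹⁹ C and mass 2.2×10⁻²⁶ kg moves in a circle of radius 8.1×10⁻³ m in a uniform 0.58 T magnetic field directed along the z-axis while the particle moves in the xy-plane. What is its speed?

v ≈ 6.8×10⁴ m/s

From |q|vB = mv²/r, v = |q|Br/m.
v = (3.2×10⁻¹⁹)(0.58)(8.1×10⁻³)/2.2×10⁻²⁶ ≈ 6.8×10⁴ m/s.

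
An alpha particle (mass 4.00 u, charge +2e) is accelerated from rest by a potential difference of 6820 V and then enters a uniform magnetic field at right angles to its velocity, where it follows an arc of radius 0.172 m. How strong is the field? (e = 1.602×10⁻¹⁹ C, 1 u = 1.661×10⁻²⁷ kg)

v = √(2|q|V/m) = √(2·3.204×10⁻¹⁹·6820/6.644×10⁻²⁷) ≈ 8.110×10⁵ m/s.
B = mv/(|q|r) = (6.644×10⁻²⁷)(8.110×10⁵)/((3.204×10⁻¹⁹)(0.172)) ≈ 0.0978 T.

B ≈ 0.0978 T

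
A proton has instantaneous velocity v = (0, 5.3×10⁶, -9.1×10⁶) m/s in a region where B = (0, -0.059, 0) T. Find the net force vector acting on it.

F ≈ (-8.60×10⁻¹⁴, 0, 0) N

v×B = (-5.37×10⁵, 0, 0) N/C.
F = q v×B = (1.602×10⁻¹⁹ C)·(-5.37×10⁵, 0, 0) = (-8.60×10⁻¹⁴, 0, 0) N.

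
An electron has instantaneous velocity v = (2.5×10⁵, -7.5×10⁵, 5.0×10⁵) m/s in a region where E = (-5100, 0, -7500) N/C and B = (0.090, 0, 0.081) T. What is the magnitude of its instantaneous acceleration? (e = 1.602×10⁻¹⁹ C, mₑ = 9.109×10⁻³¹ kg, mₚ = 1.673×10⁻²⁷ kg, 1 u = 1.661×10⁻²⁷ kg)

v×B = (-6.08×10⁴, 2.48×10⁴, 6.75×10⁴) N/C.
E + v×B = (-6.58×10⁴, 2.48×10⁴, 6.00×10⁴) N/C.
F = q(E + v×B) = (−1.602×10⁻¹⁹ C)·(-6.58×10⁴, 2.48×10⁴, 6.00×10⁴) = (1.05×10⁻¹⁴, -3.96×10⁻¹⁵, -9.61×10⁻¹⁵) N.
|a| = |F|/m = 1.481×10⁻¹⁴/9.109×10⁻³¹ ≈ 1.63×10¹⁶ m/s².

|a| ≈ 1.63×10¹⁶ m/s²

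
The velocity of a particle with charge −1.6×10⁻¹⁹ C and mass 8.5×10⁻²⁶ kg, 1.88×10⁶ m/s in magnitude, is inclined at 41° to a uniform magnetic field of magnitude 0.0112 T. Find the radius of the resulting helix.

r ≈ 58.5 m

v⊥ = v sinθ = 1.88×10⁶·sin41° ≈ 1.233×10⁶ m/s.
r = m v⊥/(|q|B) = (8.5×10⁻²⁶)(1.233×10⁶)/((1.6×10⁻¹⁹)(0.0112)) ≈ 58.5 m.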